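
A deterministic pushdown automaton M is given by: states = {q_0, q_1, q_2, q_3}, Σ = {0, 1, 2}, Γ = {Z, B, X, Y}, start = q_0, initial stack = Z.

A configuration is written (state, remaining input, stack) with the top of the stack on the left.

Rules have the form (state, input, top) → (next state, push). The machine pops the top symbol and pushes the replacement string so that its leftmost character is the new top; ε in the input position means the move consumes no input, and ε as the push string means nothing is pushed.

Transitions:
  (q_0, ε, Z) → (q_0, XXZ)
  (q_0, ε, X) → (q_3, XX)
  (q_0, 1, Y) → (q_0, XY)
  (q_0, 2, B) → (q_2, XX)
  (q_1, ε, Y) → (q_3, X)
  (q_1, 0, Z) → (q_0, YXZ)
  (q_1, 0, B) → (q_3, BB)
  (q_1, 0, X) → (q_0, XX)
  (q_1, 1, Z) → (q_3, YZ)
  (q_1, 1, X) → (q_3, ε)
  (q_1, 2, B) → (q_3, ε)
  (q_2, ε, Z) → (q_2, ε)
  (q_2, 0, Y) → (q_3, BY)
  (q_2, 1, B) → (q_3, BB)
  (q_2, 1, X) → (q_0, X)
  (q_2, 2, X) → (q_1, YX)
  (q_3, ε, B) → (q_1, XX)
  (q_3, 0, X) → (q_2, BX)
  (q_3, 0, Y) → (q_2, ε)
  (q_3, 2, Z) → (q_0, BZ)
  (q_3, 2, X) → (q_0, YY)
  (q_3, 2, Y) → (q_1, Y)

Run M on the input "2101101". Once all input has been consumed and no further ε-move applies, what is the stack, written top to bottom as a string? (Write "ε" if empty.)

(q_0, 2101101, Z) ⊢ (q_0, 2101101, XXZ) ⊢ (q_3, 2101101, XXXZ) ⊢ (q_0, 101101, YYXXZ) ⊢ (q_0, 01101, XYYXXZ) ⊢ (q_3, 01101, XXYYXXZ) ⊢ (q_2, 1101, BXXYYXXZ) ⊢ (q_3, 101, BBXXYYXXZ) ⊢ (q_1, 101, XXBXXYYXXZ) ⊢ (q_3, 01, XBXXYYXXZ) ⊢ (q_2, 1, BXBXXYYXXZ) ⊢ (q_3, ε, BBXBXXYYXXZ) ⊢ (q_1, ε, XXBXBXXYYXXZ)
All input consumed in state q_1 with stack XXBXBXXYYXXZ.

XXBXBXXYYXXZ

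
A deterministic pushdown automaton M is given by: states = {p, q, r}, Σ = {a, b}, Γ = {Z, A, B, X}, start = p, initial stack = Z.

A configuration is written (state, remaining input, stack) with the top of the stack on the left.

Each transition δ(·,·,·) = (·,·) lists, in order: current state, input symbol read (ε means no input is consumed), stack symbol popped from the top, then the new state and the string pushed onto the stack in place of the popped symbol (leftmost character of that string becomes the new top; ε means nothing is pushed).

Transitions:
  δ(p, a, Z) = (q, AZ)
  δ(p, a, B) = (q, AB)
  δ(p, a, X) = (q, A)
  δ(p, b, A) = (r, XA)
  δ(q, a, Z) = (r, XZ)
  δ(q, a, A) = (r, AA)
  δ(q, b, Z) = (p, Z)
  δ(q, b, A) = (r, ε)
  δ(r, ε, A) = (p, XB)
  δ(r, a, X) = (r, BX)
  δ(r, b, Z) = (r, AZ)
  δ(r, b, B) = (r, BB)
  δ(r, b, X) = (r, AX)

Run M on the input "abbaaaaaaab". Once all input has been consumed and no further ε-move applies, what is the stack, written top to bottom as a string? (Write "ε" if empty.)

BABABABZ

(p, abbaaaaaaab, Z)
  read a, top Z: go to q, push AZ → (q, bbaaaaaaab, AZ)
  read b, top A: go to r, push ε → (r, baaaaaaab, Z)
  read b, top Z: go to r, push AZ → (r, aaaaaaab, AZ)
  ε-move, top A: go to p, push XB → (p, aaaaaaab, XBZ)
  read a, top X: go to q, push A → (q, aaaaaab, ABZ)
  read a, top A: go to r, push AA → (r, aaaaab, AABZ)
  ε-move, top A: go to p, push XB → (p, aaaaab, XBABZ)
  read a, top X: go to q, push A → (q, aaaab, ABABZ)
  read a, top A: go to r, push AA → (r, aaab, AABABZ)
  ε-move, top A: go to p, push XB → (p, aaab, XBABABZ)
  read a, top X: go to q, push A → (q, aab, ABABABZ)
  read a, top A: go to r, push AA → (r, ab, AABABABZ)
  ε-move, top A: go to p, push XB → (p, ab, XBABABABZ)
  read a, top X: go to q, push A → (q, b, ABABABABZ)
  read b, top A: go to r, push ε → (r, ε, BABABABZ)
All input consumed in state r with stack BABABABZ.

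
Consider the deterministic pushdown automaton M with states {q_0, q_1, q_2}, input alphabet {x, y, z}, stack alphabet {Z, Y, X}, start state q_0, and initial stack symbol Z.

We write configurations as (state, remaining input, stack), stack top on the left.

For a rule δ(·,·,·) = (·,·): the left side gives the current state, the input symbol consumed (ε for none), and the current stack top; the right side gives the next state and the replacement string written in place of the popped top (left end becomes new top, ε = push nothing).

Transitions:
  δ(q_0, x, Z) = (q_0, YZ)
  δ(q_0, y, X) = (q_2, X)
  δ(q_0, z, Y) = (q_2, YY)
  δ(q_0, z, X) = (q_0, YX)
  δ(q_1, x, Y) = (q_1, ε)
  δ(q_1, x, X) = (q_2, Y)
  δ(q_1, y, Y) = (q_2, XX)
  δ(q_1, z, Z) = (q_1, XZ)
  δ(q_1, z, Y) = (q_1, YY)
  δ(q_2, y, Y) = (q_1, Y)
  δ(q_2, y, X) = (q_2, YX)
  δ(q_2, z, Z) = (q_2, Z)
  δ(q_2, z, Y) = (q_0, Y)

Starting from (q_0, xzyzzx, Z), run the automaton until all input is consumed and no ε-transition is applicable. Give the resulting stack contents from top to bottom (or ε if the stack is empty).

YYYZ

(q_0, xzyzzx, Z)
  read x, top Z: go to q_0, push YZ → (q_0, zyzzx, YZ)
  read z, top Y: go to q_2, push YY → (q_2, yzzx, YYZ)
  read y, top Y: go to q_1, push Y → (q_1, zzx, YYZ)
  read z, top Y: go to q_1, push YY → (q_1, zx, YYYZ)
  read z, top Y: go to q_1, push YY → (q_1, x, YYYYZ)
  read x, top Y: go to q_1, push ε → (q_1, ε, YYYZ)
All input consumed in state q_1 with stack YYYZ.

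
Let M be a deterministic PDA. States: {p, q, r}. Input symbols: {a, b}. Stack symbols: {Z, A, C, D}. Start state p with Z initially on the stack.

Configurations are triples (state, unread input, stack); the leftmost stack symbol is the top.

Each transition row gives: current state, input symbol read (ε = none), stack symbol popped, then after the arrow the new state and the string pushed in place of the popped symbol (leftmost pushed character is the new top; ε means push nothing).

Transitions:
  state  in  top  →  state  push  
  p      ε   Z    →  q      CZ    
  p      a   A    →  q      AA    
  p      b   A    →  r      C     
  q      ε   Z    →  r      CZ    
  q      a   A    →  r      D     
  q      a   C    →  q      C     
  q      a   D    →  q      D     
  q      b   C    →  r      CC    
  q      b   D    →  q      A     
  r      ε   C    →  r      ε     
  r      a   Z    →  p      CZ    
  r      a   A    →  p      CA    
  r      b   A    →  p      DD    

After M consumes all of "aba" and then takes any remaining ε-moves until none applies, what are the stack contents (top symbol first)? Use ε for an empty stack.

CZ

(p, aba, Z) ⊢ (q, aba, CZ) ⊢ (q, ba, CZ) ⊢ (r, a, CCZ) ⊢ (r, a, CZ) ⊢ (r, a, Z) ⊢ (p, ε, CZ)
All input consumed in state p with stack CZ.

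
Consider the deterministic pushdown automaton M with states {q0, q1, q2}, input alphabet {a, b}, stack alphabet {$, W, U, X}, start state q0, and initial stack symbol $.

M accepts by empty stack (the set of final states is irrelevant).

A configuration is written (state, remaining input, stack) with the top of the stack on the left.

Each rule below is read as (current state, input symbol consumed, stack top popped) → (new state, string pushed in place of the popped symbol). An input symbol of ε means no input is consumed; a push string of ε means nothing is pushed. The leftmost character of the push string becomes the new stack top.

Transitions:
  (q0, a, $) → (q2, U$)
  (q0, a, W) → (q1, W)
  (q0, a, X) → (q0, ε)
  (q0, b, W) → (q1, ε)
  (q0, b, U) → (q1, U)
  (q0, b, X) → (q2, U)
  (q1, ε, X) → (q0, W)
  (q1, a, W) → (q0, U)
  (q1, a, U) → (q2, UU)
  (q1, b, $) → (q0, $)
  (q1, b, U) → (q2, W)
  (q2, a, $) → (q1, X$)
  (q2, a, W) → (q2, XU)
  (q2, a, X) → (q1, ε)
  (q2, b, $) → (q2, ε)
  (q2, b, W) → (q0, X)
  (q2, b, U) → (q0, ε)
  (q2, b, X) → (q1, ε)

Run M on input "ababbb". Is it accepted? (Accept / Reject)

(q0, ababbb, $)
  read a, top $: go to q2, push U$ → (q2, babbb, U$)
  read b, top U: go to q0, push ε → (q0, abbb, $)
  read a, top $: go to q2, push U$ → (q2, bbb, U$)
  read b, top U: go to q0, push ε → (q0, bb, $)
No transition applies at (q0, bb, $); input not fully consumed.

Reject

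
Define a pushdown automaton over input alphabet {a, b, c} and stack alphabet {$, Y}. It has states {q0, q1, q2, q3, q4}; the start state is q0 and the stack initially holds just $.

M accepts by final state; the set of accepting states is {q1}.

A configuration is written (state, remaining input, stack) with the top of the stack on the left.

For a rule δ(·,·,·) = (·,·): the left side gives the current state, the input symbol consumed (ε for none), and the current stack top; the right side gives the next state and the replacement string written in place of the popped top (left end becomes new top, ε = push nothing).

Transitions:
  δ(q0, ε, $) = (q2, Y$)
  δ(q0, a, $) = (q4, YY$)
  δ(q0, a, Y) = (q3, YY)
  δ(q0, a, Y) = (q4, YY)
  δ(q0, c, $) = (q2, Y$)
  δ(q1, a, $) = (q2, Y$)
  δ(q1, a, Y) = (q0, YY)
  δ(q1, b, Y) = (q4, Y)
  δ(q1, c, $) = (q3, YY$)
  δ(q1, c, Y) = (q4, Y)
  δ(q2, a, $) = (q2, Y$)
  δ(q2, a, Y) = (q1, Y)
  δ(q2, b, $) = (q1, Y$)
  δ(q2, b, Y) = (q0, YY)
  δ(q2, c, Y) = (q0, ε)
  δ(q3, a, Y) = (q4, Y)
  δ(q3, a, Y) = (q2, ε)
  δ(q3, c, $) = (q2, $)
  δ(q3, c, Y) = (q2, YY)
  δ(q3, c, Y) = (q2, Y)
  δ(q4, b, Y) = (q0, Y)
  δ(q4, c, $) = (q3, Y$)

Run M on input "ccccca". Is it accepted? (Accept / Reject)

One accepting computation: (q0, ccccca, $) ⊢ (q2, cccca, Y$) ⊢ (q0, ccca, $) ⊢ (q2, cca, Y$) ⊢ (q0, ca, $) ⊢ (q2, a, Y$) ⊢ (q1, ε, Y$)
All input consumed and state q1 ∈ F.

Accept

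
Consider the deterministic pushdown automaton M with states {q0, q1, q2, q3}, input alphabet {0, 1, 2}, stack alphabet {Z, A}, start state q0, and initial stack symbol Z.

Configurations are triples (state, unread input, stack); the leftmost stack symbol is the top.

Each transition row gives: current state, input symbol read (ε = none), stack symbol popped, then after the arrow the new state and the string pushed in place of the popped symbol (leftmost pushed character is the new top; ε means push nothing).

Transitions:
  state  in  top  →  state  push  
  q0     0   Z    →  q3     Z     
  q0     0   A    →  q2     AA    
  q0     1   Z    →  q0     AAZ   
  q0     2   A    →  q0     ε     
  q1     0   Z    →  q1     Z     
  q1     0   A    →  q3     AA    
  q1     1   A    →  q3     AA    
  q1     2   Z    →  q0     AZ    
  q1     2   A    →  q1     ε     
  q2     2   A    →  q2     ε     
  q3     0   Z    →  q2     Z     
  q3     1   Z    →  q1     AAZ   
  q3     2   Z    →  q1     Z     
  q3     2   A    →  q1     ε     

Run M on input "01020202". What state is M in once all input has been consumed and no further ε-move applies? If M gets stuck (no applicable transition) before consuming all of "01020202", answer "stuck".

(q0, 01020202, Z)
  read 0, top Z: go to q3, push Z → (q3, 1020202, Z)
  read 1, top Z: go to q1, push AAZ → (q1, 020202, AAZ)
  read 0, top A: go to q3, push AA → (q3, 20202, AAAZ)
  read 2, top A: go to q1, push ε → (q1, 0202, AAZ)
  read 0, top A: go to q3, push AA → (q3, 202, AAAZ)
  read 2, top A: go to q1, push ε → (q1, 02, AAZ)
  read 0, top A: go to q3, push AA → (q3, 2, AAAZ)
  read 2, top A: go to q1, push ε → (q1, ε, AAZ)
All input consumed; M is in state q1.

q1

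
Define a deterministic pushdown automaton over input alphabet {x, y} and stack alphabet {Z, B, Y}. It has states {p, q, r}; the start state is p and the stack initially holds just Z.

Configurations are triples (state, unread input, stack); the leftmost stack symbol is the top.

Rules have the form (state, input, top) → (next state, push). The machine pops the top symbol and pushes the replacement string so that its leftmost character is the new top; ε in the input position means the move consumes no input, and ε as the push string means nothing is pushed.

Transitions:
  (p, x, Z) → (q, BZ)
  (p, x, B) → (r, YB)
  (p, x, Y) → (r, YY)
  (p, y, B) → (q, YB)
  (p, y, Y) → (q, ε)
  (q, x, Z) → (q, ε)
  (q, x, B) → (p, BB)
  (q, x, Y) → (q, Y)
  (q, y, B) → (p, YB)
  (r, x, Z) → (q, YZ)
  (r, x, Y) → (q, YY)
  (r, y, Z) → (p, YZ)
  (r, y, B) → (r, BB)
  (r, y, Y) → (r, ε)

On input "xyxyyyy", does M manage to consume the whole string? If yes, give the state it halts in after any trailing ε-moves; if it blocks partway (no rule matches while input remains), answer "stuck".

r

(p, xyxyyyy, Z) ⊢ (q, yxyyyy, BZ) ⊢ (p, xyyyy, YBZ) ⊢ (r, yyyy, YYBZ) ⊢ (r, yyy, YBZ) ⊢ (r, yy, BZ) ⊢ (r, y, BBZ) ⊢ (r, ε, BBBZ)
All input consumed; M is in state r.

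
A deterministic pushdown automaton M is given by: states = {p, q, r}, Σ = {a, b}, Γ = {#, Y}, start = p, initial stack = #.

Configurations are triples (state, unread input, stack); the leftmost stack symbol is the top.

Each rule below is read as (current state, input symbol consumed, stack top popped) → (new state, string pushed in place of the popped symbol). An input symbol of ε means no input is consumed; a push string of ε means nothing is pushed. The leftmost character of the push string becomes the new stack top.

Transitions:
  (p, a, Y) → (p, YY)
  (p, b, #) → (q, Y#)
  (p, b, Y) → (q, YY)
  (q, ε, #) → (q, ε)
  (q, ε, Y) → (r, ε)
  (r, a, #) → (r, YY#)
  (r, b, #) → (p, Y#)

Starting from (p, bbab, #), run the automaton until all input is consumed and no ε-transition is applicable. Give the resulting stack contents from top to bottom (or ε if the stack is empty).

YY#

(p, bbab, #) ⊢ (q, bab, Y#) ⊢ (r, bab, #) ⊢ (p, ab, Y#) ⊢ (p, b, YY#) ⊢ (q, ε, YYY#) ⊢ (r, ε, YY#)
All input consumed in state r with stack YY#.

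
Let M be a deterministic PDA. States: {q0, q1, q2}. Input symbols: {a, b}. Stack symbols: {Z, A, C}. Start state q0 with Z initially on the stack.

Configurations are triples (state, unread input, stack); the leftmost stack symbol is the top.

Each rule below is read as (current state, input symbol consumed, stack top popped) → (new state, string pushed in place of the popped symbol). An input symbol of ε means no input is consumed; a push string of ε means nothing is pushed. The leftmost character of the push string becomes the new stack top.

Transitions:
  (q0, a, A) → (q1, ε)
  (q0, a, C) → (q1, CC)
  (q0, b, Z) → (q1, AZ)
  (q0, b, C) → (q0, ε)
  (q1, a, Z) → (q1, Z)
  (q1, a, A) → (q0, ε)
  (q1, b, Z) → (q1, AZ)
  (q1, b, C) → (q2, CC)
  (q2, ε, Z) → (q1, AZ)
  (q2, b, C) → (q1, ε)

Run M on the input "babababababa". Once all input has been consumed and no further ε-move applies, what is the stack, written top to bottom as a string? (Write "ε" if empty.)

(q0, babababababa, Z)
  read b, top Z: go to q1, push AZ → (q1, abababababa, AZ)
  read a, top A: go to q0, push ε → (q0, bababababa, Z)
  read b, top Z: go to q1, push AZ → (q1, ababababa, AZ)
  read a, top A: go to q0, push ε → (q0, babababa, Z)
  read b, top Z: go to q1, push AZ → (q1, abababa, AZ)
  read a, top A: go to q0, push ε → (q0, bababa, Z)
  read b, top Z: go to q1, push AZ → (q1, ababa, AZ)
  read a, top A: go to q0, push ε → (q0, baba, Z)
  read b, top Z: go to q1, push AZ → (q1, aba, AZ)
  read a, top A: go to q0, push ε → (q0, ba, Z)
  read b, top Z: go to q1, push AZ → (q1, a, AZ)
  read a, top A: go to q0, push ε → (q0, ε, Z)
All input consumed in state q0 with stack Z.

Z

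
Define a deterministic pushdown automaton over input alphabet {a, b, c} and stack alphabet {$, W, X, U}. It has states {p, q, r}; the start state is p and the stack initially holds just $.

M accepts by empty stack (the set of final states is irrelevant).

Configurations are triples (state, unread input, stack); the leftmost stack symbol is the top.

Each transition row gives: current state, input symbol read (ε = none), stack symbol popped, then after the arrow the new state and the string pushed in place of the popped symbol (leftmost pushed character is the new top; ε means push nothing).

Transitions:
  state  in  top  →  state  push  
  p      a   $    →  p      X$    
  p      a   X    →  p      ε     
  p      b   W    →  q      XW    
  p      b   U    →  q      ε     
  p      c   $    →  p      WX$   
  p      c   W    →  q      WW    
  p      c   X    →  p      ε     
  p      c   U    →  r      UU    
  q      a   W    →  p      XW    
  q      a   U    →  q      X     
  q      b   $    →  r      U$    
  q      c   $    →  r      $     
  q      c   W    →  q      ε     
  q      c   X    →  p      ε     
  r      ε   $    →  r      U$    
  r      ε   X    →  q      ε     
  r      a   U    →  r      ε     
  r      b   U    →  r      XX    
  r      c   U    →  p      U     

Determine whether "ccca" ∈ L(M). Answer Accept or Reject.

Reject

(p, ccca, $)
  read c, top $: go to p, push WX$ → (p, cca, WX$)
  read c, top W: go to q, push WW → (q, ca, WWX$)
  read c, top W: go to q, push ε → (q, a, WX$)
  read a, top W: go to p, push XW → (p, ε, XWX$)
All input consumed; stack is XWX$, not empty, and no further ε-move applies.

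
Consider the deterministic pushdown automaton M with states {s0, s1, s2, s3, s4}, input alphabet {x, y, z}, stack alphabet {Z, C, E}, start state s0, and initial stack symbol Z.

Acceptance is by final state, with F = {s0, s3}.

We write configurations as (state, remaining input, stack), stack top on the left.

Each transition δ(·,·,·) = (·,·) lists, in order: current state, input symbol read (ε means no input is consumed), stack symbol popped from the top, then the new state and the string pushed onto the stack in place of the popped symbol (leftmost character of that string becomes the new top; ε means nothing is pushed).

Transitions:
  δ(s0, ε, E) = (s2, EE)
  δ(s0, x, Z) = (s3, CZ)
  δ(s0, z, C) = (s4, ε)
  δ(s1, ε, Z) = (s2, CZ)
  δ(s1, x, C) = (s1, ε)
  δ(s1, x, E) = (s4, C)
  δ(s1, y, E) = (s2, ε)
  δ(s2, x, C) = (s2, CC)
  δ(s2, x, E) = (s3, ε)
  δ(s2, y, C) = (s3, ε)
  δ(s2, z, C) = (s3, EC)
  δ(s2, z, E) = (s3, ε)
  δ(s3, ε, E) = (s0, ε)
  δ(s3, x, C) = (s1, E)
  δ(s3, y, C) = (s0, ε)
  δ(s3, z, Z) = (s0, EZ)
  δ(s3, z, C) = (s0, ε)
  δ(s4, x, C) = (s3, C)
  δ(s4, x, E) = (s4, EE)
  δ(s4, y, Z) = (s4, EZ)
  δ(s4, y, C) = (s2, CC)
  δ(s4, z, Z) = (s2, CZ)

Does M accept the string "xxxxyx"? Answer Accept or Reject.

Accept

(s0, xxxxyx, Z)
  read x, top Z: go to s3, push CZ → (s3, xxxyx, CZ)
  read x, top C: go to s1, push E → (s1, xxyx, EZ)
  read x, top E: go to s4, push C → (s4, xyx, CZ)
  read x, top C: go to s3, push C → (s3, yx, CZ)
  read y, top C: go to s0, push ε → (s0, x, Z)
  read x, top Z: go to s3, push CZ → (s3, ε, CZ)
All input consumed; state s3 ∈ F.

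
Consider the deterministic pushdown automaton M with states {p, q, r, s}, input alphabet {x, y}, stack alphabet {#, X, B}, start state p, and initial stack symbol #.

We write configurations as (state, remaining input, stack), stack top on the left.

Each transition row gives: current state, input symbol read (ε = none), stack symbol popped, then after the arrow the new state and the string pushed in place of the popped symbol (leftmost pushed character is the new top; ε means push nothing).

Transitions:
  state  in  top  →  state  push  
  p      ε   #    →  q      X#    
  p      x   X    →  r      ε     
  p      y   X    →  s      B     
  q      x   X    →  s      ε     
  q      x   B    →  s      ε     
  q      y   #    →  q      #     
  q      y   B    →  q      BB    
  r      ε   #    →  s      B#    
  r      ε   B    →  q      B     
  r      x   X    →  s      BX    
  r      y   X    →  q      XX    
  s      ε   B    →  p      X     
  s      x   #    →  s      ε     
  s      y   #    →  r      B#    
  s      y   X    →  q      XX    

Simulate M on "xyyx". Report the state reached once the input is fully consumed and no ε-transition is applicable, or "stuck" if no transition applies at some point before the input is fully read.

(p, xyyx, #)
  ε-move, top #: go to q, push X# → (q, xyyx, X#)
  read x, top X: go to s, push ε → (s, yyx, #)
  read y, top #: go to r, push B# → (r, yx, B#)
  ε-move, top B: go to q, push B → (q, yx, B#)
  read y, top B: go to q, push BB → (q, x, BB#)
  read x, top B: go to s, push ε → (s, ε, B#)
  ε-move, top B: go to p, push X → (p, ε, X#)
All input consumed; M is in state p.

p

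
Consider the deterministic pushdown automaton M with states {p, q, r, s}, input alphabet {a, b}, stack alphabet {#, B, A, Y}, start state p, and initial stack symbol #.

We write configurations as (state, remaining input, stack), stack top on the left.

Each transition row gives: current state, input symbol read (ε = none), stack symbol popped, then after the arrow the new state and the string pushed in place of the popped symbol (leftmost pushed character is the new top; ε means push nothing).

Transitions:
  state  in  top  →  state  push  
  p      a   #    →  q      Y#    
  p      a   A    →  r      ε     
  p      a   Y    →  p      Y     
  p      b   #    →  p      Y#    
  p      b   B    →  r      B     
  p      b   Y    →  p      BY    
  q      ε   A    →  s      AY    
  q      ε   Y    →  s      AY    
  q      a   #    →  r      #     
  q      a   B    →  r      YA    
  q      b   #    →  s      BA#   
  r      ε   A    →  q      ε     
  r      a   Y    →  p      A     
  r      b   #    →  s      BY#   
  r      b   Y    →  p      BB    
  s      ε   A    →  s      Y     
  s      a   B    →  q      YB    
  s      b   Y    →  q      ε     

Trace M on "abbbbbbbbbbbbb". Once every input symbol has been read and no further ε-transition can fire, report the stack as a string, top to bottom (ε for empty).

YY#

(p, abbbbbbbbbbbbb, #)
  read a, top #: go to q, push Y# → (q, bbbbbbbbbbbbb, Y#)
  ε-move, top Y: go to s, push AY → (s, bbbbbbbbbbbbb, AY#)
  ε-move, top A: go to s, push Y → (s, bbbbbbbbbbbbb, YY#)
  read b, top Y: go to q, push ε → (q, bbbbbbbbbbbb, Y#)
  ε-move, top Y: go to s, push AY → (s, bbbbbbbbbbbb, AY#)
  ε-move, top A: go to s, push Y → (s, bbbbbbbbbbbb, YY#)
  read b, top Y: go to q, push ε → (q, bbbbbbbbbbb, Y#)
  ε-move, top Y: go to s, push AY → (s, bbbbbbbbbbb, AY#)
  ε-move, top A: go to s, push Y → (s, bbbbbbbbbbb, YY#)
  read b, top Y: go to q, push ε → (q, bbbbbbbbbb, Y#)
  ε-move, top Y: go to s, push AY → (s, bbbbbbbbbb, AY#)
  ε-move, top A: go to s, push Y → (s, bbbbbbbbbb, YY#)
  read b, top Y: go to q, push ε → (q, bbbbbbbbb, Y#)
  ε-move, top Y: go to s, push AY → (s, bbbbbbbbb, AY#)
  ε-move, top A: go to s, push Y → (s, bbbbbbbbb, YY#)
  read b, top Y: go to q, push ε → (q, bbbbbbbb, Y#)
  ε-move, top Y: go to s, push AY → (s, bbbbbbbb, AY#)
  ε-move, top A: go to s, push Y → (s, bbbbbbbb, YY#)
  read b, top Y: go to q, push ε → (q, bbbbbbb, Y#)
  ε-move, top Y: go to s, push AY → (s, bbbbbbb, AY#)
  ε-move, top A: go to s, push Y → (s, bbbbbbb, YY#)
  read b, top Y: go to q, push ε → (q, bbbbbb, Y#)
  ε-move, top Y: go to s, push AY → (s, bbbbbb, AY#)
  ε-move, top A: go to s, push Y → (s, bbbbbb, YY#)
  read b, top Y: go to q, push ε → (q, bbbbb, Y#)
  ε-move, top Y: go to s, push AY → (s, bbbbb, AY#)
  ε-move, top A: go to s, push Y → (s, bbbbb, YY#)
  read b, top Y: go to q, push ε → (q, bbbb, Y#)
  ε-move, top Y: go to s, push AY → (s, bbbb, AY#)
  ε-move, top A: go to s, push Y → (s, bbbb, YY#)
  read b, top Y: go to q, push ε → (q, bbb, Y#)
  ε-move, top Y: go to s, push AY → (s, bbb, AY#)
  ε-move, top A: go to s, push Y → (s, bbb, YY#)
  read b, top Y: go to q, push ε → (q, bb, Y#)
  ε-move, top Y: go to s, push AY → (s, bb, AY#)
  ε-move, top A: go to s, push Y → (s, bb, YY#)
  read b, top Y: go to q, push ε → (q, b, Y#)
  ε-move, top Y: go to s, push AY → (s, b, AY#)
  ε-move, top A: go to s, push Y → (s, b, YY#)
  read b, top Y: go to q, push ε → (q, ε, Y#)
  ε-move, top Y: go to s, push AY → (s, ε, AY#)
  ε-move, top A: go to s, push Y → (s, ε, YY#)
All input consumed in state s with stack YY#.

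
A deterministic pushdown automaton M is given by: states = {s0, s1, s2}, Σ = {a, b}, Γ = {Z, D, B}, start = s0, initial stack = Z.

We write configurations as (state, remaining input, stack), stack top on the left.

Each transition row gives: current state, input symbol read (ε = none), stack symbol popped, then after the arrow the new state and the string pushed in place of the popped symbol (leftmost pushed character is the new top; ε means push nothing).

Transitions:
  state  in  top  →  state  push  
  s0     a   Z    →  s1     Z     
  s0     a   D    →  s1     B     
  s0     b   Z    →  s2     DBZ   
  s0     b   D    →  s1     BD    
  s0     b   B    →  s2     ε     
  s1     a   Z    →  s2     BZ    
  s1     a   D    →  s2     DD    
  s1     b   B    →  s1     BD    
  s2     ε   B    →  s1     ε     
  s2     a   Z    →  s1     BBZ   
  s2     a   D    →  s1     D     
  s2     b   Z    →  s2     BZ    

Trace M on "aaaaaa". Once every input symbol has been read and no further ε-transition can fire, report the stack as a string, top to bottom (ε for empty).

(s0, aaaaaa, Z)
  read a, top Z: go to s1, push Z → (s1, aaaaa, Z)
  read a, top Z: go to s2, push BZ → (s2, aaaa, BZ)
  ε-move, top B: go to s1, push ε → (s1, aaaa, Z)
  read a, top Z: go to s2, push BZ → (s2, aaa, BZ)
  ε-move, top B: go to s1, push ε → (s1, aaa, Z)
  read a, top Z: go to s2, push BZ → (s2, aa, BZ)
  ε-move, top B: go to s1, push ε → (s1, aa, Z)
  read a, top Z: go to s2, push BZ → (s2, a, BZ)
  ε-move, top B: go to s1, push ε → (s1, a, Z)
  read a, top Z: go to s2, push BZ → (s2, ε, BZ)
  ε-move, top B: go to s1, push ε → (s1, ε, Z)
All input consumed in state s1 with stack Z.

Z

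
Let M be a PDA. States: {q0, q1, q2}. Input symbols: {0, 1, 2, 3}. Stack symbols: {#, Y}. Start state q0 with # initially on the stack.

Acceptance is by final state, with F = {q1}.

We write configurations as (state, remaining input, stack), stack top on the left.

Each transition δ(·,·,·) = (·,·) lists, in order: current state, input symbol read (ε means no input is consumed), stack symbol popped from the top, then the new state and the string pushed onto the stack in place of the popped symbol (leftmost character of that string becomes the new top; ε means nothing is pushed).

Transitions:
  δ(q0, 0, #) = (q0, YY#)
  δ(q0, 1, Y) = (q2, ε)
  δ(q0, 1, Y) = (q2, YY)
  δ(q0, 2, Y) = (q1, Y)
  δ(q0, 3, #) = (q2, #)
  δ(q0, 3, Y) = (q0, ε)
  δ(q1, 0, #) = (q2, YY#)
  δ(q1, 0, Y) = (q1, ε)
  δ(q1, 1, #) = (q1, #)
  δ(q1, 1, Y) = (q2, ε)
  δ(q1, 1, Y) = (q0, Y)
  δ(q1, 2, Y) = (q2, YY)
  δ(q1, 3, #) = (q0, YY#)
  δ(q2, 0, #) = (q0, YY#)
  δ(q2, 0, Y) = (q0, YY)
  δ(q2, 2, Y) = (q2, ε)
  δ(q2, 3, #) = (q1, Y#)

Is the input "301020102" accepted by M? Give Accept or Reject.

One accepting computation: (q0, 301020102, #) ⊢ (q2, 01020102, #) ⊢ (q0, 1020102, YY#) ⊢ (q2, 020102, Y#) ⊢ (q0, 20102, YY#) ⊢ (q1, 0102, YY#) ⊢ (q1, 102, Y#) ⊢ (q2, 02, #) ⊢ (q0, 2, YY#) ⊢ (q1, ε, YY#)
All input consumed and state q1 ∈ F.

Accept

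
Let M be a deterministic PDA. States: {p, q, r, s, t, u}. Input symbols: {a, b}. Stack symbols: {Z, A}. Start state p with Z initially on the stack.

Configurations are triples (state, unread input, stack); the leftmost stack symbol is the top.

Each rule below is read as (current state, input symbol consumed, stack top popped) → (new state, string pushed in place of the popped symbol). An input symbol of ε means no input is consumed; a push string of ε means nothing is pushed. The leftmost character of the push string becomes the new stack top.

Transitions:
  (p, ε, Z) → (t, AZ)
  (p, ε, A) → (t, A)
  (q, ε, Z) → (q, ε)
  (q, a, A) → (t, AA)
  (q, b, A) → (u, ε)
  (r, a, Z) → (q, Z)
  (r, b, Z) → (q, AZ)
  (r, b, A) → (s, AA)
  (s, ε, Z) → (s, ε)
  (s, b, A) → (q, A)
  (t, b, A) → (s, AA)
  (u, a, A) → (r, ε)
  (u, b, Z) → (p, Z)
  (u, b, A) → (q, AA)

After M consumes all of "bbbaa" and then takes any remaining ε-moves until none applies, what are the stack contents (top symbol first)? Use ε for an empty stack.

ε

(p, bbbaa, Z)
  ε-move, top Z: go to t, push AZ → (t, bbbaa, AZ)
  read b, top A: go to s, push AA → (s, bbaa, AAZ)
  read b, top A: go to q, push A → (q, baa, AAZ)
  read b, top A: go to u, push ε → (u, aa, AZ)
  read a, top A: go to r, push ε → (r, a, Z)
  read a, top Z: go to q, push Z → (q, ε, Z)
  ε-move, top Z: go to q, push ε → (q, ε, ε)
All input consumed in state q with stack ε.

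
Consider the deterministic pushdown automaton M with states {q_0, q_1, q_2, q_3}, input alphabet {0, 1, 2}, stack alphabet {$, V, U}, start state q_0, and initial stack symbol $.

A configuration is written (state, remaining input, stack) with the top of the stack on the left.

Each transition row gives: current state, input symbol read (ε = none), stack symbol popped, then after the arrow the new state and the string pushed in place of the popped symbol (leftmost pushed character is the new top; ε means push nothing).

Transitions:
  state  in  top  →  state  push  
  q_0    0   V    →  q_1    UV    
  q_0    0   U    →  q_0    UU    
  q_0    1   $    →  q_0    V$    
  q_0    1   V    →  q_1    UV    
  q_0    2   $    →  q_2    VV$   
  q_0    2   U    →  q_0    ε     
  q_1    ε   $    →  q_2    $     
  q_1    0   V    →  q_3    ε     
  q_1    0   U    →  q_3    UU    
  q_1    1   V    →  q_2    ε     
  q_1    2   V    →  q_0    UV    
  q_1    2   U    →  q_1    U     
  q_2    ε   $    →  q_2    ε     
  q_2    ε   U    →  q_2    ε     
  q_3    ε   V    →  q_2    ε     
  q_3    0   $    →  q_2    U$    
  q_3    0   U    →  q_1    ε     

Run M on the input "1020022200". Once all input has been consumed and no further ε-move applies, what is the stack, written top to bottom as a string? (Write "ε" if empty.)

(q_0, 1020022200, $) ⊢ (q_0, 020022200, V$) ⊢ (q_1, 20022200, UV$) ⊢ (q_1, 0022200, UV$) ⊢ (q_3, 022200, UUV$) ⊢ (q_1, 22200, UV$) ⊢ (q_1, 2200, UV$) ⊢ (q_1, 200, UV$) ⊢ (q_1, 00, UV$) ⊢ (q_3, 0, UUV$) ⊢ (q_1, ε, UV$)
All input consumed in state q_1 with stack UV$.

UV$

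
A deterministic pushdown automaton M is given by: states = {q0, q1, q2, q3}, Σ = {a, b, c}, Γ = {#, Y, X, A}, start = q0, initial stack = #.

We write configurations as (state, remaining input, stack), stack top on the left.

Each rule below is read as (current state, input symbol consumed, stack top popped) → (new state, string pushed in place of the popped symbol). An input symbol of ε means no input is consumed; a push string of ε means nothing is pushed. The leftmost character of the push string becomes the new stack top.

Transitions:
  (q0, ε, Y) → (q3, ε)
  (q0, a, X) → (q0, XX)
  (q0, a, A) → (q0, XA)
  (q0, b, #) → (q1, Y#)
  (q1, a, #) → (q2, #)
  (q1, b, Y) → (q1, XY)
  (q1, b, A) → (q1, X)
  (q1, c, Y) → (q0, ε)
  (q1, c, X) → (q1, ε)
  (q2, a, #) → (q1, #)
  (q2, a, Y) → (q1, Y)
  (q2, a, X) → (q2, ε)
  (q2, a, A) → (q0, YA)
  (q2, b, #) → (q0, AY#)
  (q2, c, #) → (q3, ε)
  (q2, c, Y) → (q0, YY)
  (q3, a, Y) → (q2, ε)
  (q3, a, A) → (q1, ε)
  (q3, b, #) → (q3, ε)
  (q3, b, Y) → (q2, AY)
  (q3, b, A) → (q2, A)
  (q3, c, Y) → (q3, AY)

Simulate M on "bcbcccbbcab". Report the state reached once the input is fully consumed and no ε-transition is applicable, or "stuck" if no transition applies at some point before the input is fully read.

(q0, bcbcccbbcab, #)
  read b, top #: go to q1, push Y# → (q1, cbcccbbcab, Y#)
  read c, top Y: go to q0, push ε → (q0, bcccbbcab, #)
  read b, top #: go to q1, push Y# → (q1, cccbbcab, Y#)
  read c, top Y: go to q0, push ε → (q0, ccbbcab, #)
No transition for (q0, c, top #); M blocks with input ccbbcab remaining.

stuck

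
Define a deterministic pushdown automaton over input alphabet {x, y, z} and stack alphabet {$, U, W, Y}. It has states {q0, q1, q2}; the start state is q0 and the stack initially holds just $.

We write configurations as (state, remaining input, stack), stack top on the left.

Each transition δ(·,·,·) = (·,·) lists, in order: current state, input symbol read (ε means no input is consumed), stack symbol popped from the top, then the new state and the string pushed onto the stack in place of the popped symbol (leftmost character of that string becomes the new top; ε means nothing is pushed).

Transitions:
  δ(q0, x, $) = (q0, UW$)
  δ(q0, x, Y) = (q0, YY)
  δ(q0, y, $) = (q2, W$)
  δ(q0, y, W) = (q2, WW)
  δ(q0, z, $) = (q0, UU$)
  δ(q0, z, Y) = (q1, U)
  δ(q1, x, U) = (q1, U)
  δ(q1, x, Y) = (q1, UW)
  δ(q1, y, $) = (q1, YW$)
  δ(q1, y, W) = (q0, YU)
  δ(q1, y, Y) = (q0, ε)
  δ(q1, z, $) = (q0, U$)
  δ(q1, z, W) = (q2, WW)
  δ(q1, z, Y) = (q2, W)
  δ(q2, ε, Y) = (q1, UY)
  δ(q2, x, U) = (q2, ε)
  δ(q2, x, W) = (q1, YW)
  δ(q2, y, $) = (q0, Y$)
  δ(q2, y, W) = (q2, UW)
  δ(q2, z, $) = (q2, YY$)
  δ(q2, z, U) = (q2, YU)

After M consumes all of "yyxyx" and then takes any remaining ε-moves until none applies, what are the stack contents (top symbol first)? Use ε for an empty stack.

W$

(q0, yyxyx, $)
  read y, top $: go to q2, push W$ → (q2, yxyx, W$)
  read y, top W: go to q2, push UW → (q2, xyx, UW$)
  read x, top U: go to q2, push ε → (q2, yx, W$)
  read y, top W: go to q2, push UW → (q2, x, UW$)
  read x, top U: go to q2, push ε → (q2, ε, W$)
All input consumed in state q2 with stack W$.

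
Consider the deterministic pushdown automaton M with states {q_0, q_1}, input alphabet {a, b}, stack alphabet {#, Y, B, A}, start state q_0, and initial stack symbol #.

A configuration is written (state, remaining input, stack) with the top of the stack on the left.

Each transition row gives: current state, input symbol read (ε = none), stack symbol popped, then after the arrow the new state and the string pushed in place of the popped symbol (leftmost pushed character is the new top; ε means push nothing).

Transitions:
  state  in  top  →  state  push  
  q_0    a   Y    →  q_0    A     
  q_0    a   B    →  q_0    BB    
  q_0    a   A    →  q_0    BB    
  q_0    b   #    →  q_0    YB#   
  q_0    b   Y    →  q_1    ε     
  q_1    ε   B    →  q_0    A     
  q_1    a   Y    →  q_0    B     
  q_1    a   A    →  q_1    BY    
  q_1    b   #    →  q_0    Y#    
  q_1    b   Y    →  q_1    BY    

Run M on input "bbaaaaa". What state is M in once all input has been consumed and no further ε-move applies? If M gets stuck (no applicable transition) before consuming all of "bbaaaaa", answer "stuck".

q_0

(q_0, bbaaaaa, #)
  read b, top #: go to q_0, push YB# → (q_0, baaaaa, YB#)
  read b, top Y: go to q_1, push ε → (q_1, aaaaa, B#)
  ε-move, top B: go to q_0, push A → (q_0, aaaaa, A#)
  read a, top A: go to q_0, push BB → (q_0, aaaa, BB#)
  read a, top B: go to q_0, push BB → (q_0, aaa, BBB#)
  read a, top B: go to q_0, push BB → (q_0, aa, BBBB#)
  read a, top B: go to q_0, push BB → (q_0, a, BBBBB#)
  read a, top B: go to q_0, push BB → (q_0, ε, BBBBBB#)
All input consumed; M is in state q_0.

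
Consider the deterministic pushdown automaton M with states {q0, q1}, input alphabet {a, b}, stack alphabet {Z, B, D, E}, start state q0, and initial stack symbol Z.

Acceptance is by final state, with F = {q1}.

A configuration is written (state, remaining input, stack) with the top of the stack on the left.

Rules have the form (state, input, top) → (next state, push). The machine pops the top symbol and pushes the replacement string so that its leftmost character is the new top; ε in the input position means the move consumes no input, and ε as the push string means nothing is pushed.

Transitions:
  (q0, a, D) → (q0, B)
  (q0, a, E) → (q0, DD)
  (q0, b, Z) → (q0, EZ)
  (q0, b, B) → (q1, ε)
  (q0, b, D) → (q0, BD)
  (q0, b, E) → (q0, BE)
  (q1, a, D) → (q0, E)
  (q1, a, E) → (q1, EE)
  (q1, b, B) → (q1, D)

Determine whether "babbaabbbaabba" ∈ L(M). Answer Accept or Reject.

(q0, babbaabbbaabba, Z)
  read b, top Z: go to q0, push EZ → (q0, abbaabbbaabba, EZ)
  read a, top E: go to q0, push DD → (q0, bbaabbbaabba, DDZ)
  read b, top D: go to q0, push BD → (q0, baabbbaabba, BDDZ)
  read b, top B: go to q1, push ε → (q1, aabbbaabba, DDZ)
  read a, top D: go to q0, push E → (q0, abbbaabba, EDZ)
  read a, top E: go to q0, push DD → (q0, bbbaabba, DDDZ)
  read b, top D: go to q0, push BD → (q0, bbaabba, BDDDZ)
  read b, top B: go to q1, push ε → (q1, baabba, DDDZ)
No transition applies at (q1, baabba, DDDZ); input not fully consumed.

Reject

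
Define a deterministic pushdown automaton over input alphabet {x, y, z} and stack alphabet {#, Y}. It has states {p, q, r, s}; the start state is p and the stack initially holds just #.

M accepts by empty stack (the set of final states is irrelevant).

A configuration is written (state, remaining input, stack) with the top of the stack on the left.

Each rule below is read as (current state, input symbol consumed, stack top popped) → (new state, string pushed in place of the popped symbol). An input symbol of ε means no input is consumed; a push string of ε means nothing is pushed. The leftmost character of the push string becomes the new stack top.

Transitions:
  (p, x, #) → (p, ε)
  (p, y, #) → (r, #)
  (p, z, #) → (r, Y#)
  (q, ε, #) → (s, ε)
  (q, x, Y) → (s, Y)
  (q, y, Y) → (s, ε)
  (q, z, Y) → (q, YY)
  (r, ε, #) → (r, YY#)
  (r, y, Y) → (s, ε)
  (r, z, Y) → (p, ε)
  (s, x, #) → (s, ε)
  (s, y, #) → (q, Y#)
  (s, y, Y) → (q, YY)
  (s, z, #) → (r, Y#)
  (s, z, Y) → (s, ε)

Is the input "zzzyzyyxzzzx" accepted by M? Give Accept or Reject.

Accept

(p, zzzyzyyxzzzx, #) ⊢ (r, zzyzyyxzzzx, Y#) ⊢ (p, zyzyyxzzzx, #) ⊢ (r, yzyyxzzzx, Y#) ⊢ (s, zyyxzzzx, #) ⊢ (r, yyxzzzx, Y#) ⊢ (s, yxzzzx, #) ⊢ (q, xzzzx, Y#) ⊢ (s, zzzx, Y#) ⊢ (s, zzx, #) ⊢ (r, zx, Y#) ⊢ (p, x, #) ⊢ (p, ε, ε)
All input consumed and the stack is empty.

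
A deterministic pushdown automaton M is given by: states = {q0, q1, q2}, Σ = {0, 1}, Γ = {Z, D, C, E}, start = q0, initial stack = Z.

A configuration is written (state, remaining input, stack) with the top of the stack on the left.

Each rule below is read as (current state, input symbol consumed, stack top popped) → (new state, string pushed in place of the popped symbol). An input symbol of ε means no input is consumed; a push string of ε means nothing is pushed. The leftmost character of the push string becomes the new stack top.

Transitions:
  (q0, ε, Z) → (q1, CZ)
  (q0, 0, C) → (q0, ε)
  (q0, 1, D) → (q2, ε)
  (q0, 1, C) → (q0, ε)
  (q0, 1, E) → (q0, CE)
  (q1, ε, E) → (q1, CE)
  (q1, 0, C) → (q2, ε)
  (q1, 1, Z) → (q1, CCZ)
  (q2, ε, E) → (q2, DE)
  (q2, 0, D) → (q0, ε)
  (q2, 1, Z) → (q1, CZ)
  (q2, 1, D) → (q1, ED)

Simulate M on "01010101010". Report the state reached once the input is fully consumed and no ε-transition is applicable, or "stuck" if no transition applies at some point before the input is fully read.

(q0, 01010101010, Z)
  ε-move, top Z: go to q1, push CZ → (q1, 01010101010, CZ)
  read 0, top C: go to q2, push ε → (q2, 1010101010, Z)
  read 1, top Z: go to q1, push CZ → (q1, 010101010, CZ)
  read 0, top C: go to q2, push ε → (q2, 10101010, Z)
  read 1, top Z: go to q1, push CZ → (q1, 0101010, CZ)
  read 0, top C: go to q2, push ε → (q2, 101010, Z)
  read 1, top Z: go to q1, push CZ → (q1, 01010, CZ)
  read 0, top C: go to q2, push ε → (q2, 1010, Z)
  read 1, top Z: go to q1, push CZ → (q1, 010, CZ)
  read 0, top C: go to q2, push ε → (q2, 10, Z)
  read 1, top Z: go to q1, push CZ → (q1, 0, CZ)
  read 0, top C: go to q2, push ε → (q2, ε, Z)
All input consumed; M is in state q2.

q2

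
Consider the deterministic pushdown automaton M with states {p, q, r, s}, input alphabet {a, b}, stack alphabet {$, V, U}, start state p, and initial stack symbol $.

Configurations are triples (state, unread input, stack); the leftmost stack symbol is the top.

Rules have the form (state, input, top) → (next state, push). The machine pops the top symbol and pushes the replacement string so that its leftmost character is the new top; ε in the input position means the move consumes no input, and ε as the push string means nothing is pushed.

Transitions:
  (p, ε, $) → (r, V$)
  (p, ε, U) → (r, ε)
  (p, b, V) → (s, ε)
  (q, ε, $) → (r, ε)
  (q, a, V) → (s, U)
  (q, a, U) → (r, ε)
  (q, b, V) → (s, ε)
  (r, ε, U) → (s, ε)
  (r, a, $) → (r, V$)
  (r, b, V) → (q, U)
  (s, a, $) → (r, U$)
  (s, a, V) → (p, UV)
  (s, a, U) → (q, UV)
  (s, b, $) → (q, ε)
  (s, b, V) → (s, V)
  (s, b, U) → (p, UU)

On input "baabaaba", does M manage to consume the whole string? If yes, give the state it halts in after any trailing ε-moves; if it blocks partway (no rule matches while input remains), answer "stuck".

r

(p, baabaaba, $)
  ε-move, top $: go to r, push V$ → (r, baabaaba, V$)
  read b, top V: go to q, push U → (q, aabaaba, U$)
  read a, top U: go to r, push ε → (r, abaaba, $)
  read a, top $: go to r, push V$ → (r, baaba, V$)
  read b, top V: go to q, push U → (q, aaba, U$)
  read a, top U: go to r, push ε → (r, aba, $)
  read a, top $: go to r, push V$ → (r, ba, V$)
  read b, top V: go to q, push U → (q, a, U$)
  read a, top U: go to r, push ε → (r, ε, $)
All input consumed; M is in state r.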